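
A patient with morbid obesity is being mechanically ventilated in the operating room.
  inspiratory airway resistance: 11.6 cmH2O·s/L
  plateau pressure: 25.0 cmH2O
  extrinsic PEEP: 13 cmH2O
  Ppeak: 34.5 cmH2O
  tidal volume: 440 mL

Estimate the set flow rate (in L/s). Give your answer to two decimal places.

flow = (PIP − Pplat) / Raw = 9.5 / 11.6 = 0.819 L/s.

0.82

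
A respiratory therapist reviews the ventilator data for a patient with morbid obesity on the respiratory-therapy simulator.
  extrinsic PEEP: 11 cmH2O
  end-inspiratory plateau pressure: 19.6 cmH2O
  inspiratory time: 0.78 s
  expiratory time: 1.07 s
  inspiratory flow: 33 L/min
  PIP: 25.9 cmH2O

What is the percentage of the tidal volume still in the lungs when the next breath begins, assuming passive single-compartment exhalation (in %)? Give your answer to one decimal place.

Flow: 33 L/min ÷ 60 = 0.55 L/s.
Vt = flow × Ti = 0.55 L/s × 0.78 s × 1000 mL/L = 429.0 mL.
R = (PIP − Pplat)/V̇ = (25.9 − 19.6) / 0.55 = 6.3/0.55 = 11.455 cmH2O·s/L.
C = Vt/(Pplat − PEEP) = 429.0 / (19.6 − 11) = 429.0/8.6 = 49.884 mL/cmH2O.
τ = R × C = 11.455 × 0.04988 L/cmH2O = 0.5714 s.
Fraction remaining at end-expiration = e^(−Te/τ) = e^(−1.07/0.5714) = 0.1537 → 15.37%.

15.4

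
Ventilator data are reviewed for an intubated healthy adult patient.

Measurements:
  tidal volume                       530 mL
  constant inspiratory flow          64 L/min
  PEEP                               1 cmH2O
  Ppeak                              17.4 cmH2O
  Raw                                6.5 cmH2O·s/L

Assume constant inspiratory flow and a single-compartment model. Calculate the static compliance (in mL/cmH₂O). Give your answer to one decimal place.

56.0

Flow: 64 L/min ÷ 60 = 1.0667 L/s.
Equation of motion (constant flow): PIP = Vt/C + R·V̇ + PEEP.
Vt/C = PIP − R·V̇ − PEEP = 17.4 − 6.5×1.0667 − 1 = 17.4 − 6.934 − 1 = 9.466 cmH2O.
C = Vt / 9.466 = 530 / 9.466 = 55.99 mL/cmH2O.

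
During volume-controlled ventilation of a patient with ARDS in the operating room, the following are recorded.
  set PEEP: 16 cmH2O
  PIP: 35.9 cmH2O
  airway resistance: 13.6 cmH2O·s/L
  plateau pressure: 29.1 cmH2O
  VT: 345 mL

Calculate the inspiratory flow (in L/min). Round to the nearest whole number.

30

flow = (PIP − Pplat) / Raw = (35.9 − 29.1) / 13.6 = 0.5 L/s × 60 = 30.0 L/min.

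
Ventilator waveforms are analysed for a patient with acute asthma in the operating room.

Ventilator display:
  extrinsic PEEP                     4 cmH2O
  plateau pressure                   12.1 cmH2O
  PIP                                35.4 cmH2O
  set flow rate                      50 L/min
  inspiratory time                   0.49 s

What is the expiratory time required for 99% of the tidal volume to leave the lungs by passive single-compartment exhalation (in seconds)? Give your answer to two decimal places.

Flow: 50 L/min ÷ 60 = 0.8333 L/s.
Vt = flow × Ti = 0.8333 L/s × 0.49 s × 1000 mL/L = 408.32 mL.
R = (PIP − Pplat)/V̇ = (35.4 − 12.1) / 0.8333 = 23.3/0.8333 = 27.961 cmH2O·s/L.
C = Vt/(Pplat − PEEP) = 408.32 / (12.1 − 4) = 408.32/8.1 = 50.41 mL/cmH2O.
τ = R × C = 27.961 × 0.05041 L/cmH2O = 1.41 s.
t = −τ·ln(1 − 0.99) = −1.41·ln(0.01) = 6.493 s.

6.49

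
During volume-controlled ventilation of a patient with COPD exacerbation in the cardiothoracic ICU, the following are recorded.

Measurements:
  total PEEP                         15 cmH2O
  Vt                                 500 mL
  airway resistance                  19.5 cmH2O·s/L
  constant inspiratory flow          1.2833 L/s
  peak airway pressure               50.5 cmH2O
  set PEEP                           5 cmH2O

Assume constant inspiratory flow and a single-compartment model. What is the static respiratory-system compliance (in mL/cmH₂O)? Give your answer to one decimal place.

47.7

Total PEEP = 15 cmH2O (set 5 + intrinsic 10); this is the baseline alveolar pressure.
Equation of motion (constant flow): PIP = Vt/C + R·V̇ + PEEP.
Vt/C = PIP − R·V̇ − PEEP = 50.5 − 19.5×1.2833 − 15 = 50.5 − 25.024 − 15 = 10.476 cmH2O.
C = Vt / 10.476 = 500 / 10.476 = 47.728 mL/cmH2O.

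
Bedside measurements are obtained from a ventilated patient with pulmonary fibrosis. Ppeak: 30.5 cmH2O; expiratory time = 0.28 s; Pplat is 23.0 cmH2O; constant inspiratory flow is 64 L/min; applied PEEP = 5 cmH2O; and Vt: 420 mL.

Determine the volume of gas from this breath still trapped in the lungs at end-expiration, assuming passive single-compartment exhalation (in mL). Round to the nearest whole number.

Flow: 64 L/min ÷ 60 = 1.0667 L/s.
R = (PIP − Pplat)/V̇ = (30.5 − 23.0) / 1.0667 = 7.5/1.0667 = 7.031 cmH2O·s/L.
C = Vt/(Pplat − PEEP) = 420.0 / (23.0 − 5) = 420.0/18.0 = 23.333 mL/cmH2O.
τ = R × C = 7.031 × 0.02333 L/cmH2O = 0.164 s.
Fraction remaining = e^(−Te/τ) = e^(−0.28/0.164) = 0.1814.
Trapped volume = 420.0 × 0.1814 = 76.188 mL.

76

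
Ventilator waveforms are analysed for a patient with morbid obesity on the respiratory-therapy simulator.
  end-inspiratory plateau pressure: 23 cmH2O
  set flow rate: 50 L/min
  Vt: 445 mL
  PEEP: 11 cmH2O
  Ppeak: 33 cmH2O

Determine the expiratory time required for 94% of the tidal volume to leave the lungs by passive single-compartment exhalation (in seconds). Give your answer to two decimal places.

Flow: 50 L/min ÷ 60 = 0.8333 L/s.
R = (PIP − Pplat)/V̇ = (33 − 23) / 0.8333 = 10.0/0.8333 = 12.0 cmH2O·s/L.
C = Vt/(Pplat − PEEP) = 445.0 / (23 − 11) = 445.0/12.0 = 37.083 mL/cmH2O.
τ = R × C = 12.0 × 0.03708 L/cmH2O = 0.445 s.
t = −τ·ln(1 − 0.94) = −0.445·ln(0.06) = 1.252 s.

1.25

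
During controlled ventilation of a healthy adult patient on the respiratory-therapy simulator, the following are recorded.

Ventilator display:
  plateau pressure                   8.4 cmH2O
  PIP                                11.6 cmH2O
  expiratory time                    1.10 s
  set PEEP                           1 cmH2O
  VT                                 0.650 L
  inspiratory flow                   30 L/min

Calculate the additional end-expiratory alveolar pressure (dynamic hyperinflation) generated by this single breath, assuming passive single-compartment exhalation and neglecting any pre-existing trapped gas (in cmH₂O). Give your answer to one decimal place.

1.0

Flow: 30 L/min ÷ 60 = 0.5 L/s.
R = (PIP − Pplat)/V̇ = (11.6 − 8.4) / 0.5 = 3.2/0.5 = 6.4 cmH2O·s/L.
C = Vt/(Pplat − PEEP) = 650.0 / (8.4 − 1) = 650.0/7.4 = 87.838 mL/cmH2O.
τ = R × C = 6.4 × 0.08784 L/cmH2O = 0.5622 s.
Fraction remaining = e^(−Te/τ) = e^(−1.10/0.5622) = 0.1413; trapped volume = 650.0 × 0.1413 = 91.845 mL.
Additional alveolar pressure from trapping ≈ V_trapped / C = 91.845 / 87.838 = 1.046 cmH2O.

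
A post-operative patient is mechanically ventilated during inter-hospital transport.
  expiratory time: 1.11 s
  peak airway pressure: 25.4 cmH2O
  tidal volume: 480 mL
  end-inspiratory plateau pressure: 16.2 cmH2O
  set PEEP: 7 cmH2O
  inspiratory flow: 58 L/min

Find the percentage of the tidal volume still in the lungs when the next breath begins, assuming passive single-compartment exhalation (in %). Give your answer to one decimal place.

Flow: 58 L/min ÷ 60 = 0.9667 L/s.
R = (PIP − Pplat)/V̇ = (25.4 − 16.2) / 0.9667 = 9.2/0.9667 = 9.517 cmH2O·s/L.
C = Vt/(Pplat − PEEP) = 480.0 / (16.2 − 7) = 480.0/9.2 = 52.174 mL/cmH2O.
τ = R × C = 9.517 × 0.05217 L/cmH2O = 0.4965 s.
Fraction remaining at end-expiration = e^(−Te/τ) = e^(−1.11/0.4965) = 0.1069 → 10.69%.

10.7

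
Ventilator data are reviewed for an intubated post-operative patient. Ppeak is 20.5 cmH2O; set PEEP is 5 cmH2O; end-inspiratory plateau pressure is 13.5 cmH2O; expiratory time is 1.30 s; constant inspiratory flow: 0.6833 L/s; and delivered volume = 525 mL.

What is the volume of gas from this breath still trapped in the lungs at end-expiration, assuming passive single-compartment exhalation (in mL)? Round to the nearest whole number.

R = (PIP − Pplat)/V̇ = (20.5 − 13.5) / 0.6833 = 7.0/0.6833 = 10.244 cmH2O·s/L.
C = Vt/(Pplat − PEEP) = 525.0 / (13.5 − 5) = 525.0/8.5 = 61.765 mL/cmH2O.
τ = R × C = 10.244 × 0.06177 L/cmH2O = 0.6328 s.
Fraction remaining = e^(−Te/τ) = e^(−1.30/0.6328) = 0.1282.
Trapped volume = 525.0 × 0.1282 = 67.305 mL.

67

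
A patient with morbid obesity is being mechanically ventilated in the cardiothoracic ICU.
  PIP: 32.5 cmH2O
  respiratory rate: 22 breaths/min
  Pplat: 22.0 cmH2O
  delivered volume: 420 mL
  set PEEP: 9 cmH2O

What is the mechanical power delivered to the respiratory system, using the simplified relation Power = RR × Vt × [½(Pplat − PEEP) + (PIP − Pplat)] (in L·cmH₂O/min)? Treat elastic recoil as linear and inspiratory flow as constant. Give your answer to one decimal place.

157.1

Per-breath work = Vt × [½(Pplat−PEEP) + (PIP−Pplat)] = 0.420 × [0.5×13.0 + 10.5] = 0.420 × 17.0 = 7.14 L·cmH2O.
Power = 22 × 7.14 = 157.08 L·cmH2O/min.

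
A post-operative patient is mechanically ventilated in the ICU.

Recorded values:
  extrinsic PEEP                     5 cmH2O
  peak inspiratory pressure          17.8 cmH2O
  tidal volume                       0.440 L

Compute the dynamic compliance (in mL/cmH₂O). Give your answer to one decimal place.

34.4

Dynamic compliance = Vt / (PIP − PEEP) = 440 / (17.8 − 5) = 440 / 12.8 = 34.375 mL/cmH2O.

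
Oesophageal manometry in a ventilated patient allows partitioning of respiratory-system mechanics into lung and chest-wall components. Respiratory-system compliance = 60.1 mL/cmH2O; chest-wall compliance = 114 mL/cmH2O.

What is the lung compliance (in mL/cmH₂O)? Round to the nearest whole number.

127

1/CL = 1/Crs − 1/Ccw.
1/CL = 1/60.1 − 1/114 = 0.007867.
CL = 127.11 mL/cmH2O.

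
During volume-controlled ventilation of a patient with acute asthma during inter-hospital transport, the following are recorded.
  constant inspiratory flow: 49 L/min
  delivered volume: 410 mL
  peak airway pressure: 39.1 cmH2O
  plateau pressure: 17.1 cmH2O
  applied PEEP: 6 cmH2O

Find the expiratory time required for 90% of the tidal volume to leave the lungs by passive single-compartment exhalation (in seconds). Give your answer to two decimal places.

Flow: 49 L/min ÷ 60 = 0.8167 L/s.
R = (PIP − Pplat)/V̇ = (39.1 − 17.1) / 0.8167 = 22.0/0.8167 = 26.938 cmH2O·s/L.
C = Vt/(Pplat − PEEP) = 410.0 / (17.1 − 6) = 410.0/11.1 = 36.937 mL/cmH2O.
τ = R × C = 26.938 × 0.03694 L/cmH2O = 0.9951 s.
t = −τ·ln(1 − 0.90) = −0.9951·ln(0.1) = 2.291 s.

2.29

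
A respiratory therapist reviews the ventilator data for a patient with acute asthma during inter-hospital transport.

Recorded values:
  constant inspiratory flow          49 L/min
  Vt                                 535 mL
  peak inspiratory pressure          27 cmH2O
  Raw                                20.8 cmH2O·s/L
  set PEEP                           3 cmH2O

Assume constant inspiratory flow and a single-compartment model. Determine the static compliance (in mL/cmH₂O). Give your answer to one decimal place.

76.3

Flow: 49 L/min ÷ 60 = 0.8167 L/s.
Equation of motion (constant flow): PIP = Vt/C + R·V̇ + PEEP.
Vt/C = PIP − R·V̇ − PEEP = 27 − 20.8×0.8167 − 3 = 27 − 16.987 − 3 = 7.013 cmH2O.
C = Vt / 7.013 = 535 / 7.013 = 76.287 mL/cmH2O.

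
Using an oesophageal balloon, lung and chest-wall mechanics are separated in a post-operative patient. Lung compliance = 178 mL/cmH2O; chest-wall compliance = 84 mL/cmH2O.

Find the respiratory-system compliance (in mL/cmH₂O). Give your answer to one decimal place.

Lung and chest wall are elastances in series: 1/Crs = 1/CL + 1/Ccw.
1/Crs = 1/178 + 1/84 = 0.01752.
Crs = 57.078 mL/cmH2O.

57.1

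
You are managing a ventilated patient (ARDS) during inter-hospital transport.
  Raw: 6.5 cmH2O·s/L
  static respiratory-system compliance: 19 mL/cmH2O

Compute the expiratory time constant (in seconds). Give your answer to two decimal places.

0.12

τ = R × C = 6.5 × 19 mL/cmH2O = 6.5 × 0.019 L/cmH2O = 0.1235 s.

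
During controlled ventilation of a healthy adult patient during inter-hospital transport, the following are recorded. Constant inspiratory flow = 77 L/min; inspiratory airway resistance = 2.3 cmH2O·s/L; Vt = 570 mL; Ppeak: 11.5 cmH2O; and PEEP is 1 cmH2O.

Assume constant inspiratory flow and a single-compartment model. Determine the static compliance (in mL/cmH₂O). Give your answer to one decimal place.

Flow: 77 L/min ÷ 60 = 1.2833 L/s.
Equation of motion (constant flow): PIP = Vt/C + R·V̇ + PEEP.
Vt/C = PIP − R·V̇ − PEEP = 11.5 − 2.3×1.2833 − 1 = 11.5 − 2.952 − 1 = 7.548 cmH2O.
C = Vt / 7.548 = 570 / 7.548 = 75.517 mL/cmH2O.

75.5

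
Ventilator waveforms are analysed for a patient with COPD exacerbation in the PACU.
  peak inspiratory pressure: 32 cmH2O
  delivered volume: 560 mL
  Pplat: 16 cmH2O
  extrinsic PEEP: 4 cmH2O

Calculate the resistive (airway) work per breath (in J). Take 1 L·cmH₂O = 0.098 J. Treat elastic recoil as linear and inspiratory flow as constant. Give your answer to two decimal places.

With constant inspiratory flow the resistive pressure is constant at PIP − Pplat = 32 − 16 = 16.0 cmH2O, so resistive work = 16.0 × 0.560 = 8.96 L·cmH2O.
× 0.098 J/(L·cmH2O) → 0.8781 J.

0.88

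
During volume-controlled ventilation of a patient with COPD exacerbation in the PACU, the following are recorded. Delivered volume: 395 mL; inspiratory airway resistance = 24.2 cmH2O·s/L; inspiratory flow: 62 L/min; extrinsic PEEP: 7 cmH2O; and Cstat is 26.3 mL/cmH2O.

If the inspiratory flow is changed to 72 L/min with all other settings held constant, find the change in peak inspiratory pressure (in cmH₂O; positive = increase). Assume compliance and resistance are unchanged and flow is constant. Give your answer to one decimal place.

4.0

Flow: 62 L/min ÷ 60 = 1.0333 L/s.
New flow: 72 L/min ÷ 60 = 1.2 L/s.
PIP = Vt/C + R·V̇ + PEEP (constant-flow equation of motion).
Only the resistive term changes: ΔPIP = R × ΔV̇ = 24.2 × (1.2 − 1.0333) = 24.2 × 0.1667 = 4.034 cmH2O.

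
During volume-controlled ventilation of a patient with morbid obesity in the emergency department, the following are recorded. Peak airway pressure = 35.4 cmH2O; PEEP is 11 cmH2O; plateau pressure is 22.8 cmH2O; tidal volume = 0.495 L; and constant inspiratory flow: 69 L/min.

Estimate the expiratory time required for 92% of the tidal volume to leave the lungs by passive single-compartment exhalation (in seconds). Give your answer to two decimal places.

1.16

Flow: 69 L/min ÷ 60 = 1.15 L/s.
R = (PIP − Pplat)/V̇ = (35.4 − 22.8) / 1.15 = 12.6/1.15 = 10.957 cmH2O·s/L.
C = Vt/(Pplat − PEEP) = 495.0 / (22.8 − 11) = 495.0/11.8 = 41.949 mL/cmH2O.
τ = R × C = 10.957 × 0.04195 L/cmH2O = 0.4596 s.
t = −τ·ln(1 − 0.92) = −0.4596·ln(0.08) = 1.161 s.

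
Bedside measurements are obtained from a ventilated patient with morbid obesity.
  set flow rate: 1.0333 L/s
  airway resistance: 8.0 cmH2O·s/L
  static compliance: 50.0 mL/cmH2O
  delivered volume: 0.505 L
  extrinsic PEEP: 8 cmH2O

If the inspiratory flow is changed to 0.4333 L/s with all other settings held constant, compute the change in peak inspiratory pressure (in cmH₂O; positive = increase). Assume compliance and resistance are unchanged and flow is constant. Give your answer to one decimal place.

PIP = Vt/C + R·V̇ + PEEP (constant-flow equation of motion).
Only the resistive term changes: ΔPIP = R × ΔV̇ = 8.0 × (0.4333 − 1.0333) = 8.0 × -0.6 = -4.8 cmH2O.

-4.8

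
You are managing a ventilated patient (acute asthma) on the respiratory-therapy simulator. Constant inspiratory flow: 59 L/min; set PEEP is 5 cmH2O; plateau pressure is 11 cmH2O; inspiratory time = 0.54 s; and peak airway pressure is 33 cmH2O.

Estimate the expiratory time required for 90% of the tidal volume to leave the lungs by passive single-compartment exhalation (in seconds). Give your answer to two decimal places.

4.56

Flow: 59 L/min ÷ 60 = 0.9833 L/s.
Vt = flow × Ti = 0.9833 L/s × 0.54 s × 1000 mL/L = 530.98 mL.
R = (PIP − Pplat)/V̇ = (33 − 11) / 0.9833 = 22.0/0.9833 = 22.374 cmH2O·s/L.
C = Vt/(Pplat − PEEP) = 530.98 / (11 − 5) = 530.98/6.0 = 88.497 mL/cmH2O.
τ = R × C = 22.374 × 0.0885 L/cmH2O = 1.98 s.
t = −τ·ln(1 − 0.90) = −1.98·ln(0.1) = 4.559 s.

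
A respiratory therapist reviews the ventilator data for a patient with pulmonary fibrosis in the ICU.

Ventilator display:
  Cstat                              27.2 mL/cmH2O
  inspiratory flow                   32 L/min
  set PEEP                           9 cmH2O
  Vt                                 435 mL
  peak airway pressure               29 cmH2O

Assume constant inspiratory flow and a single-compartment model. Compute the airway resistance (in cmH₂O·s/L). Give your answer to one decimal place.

7.5

Flow: 32 L/min ÷ 60 = 0.5333 L/s.
Equation of motion (constant flow): PIP = Vt/C + R·V̇ + PEEP.
R·V̇ = PIP − Vt/C − PEEP = 29 − 435/27.2 − 9 = 29 − 15.993 − 9 = 4.007 cmH2O.
R = 4.007 / 0.5333 = 7.514 cmH2O·s/L.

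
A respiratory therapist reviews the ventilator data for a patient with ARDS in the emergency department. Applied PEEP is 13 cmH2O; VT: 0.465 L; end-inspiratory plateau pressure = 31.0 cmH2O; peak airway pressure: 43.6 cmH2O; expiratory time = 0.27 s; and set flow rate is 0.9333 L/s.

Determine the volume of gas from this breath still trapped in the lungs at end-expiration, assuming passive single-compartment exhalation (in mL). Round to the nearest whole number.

214

R = (PIP − Pplat)/V̇ = (43.6 − 31.0) / 0.9333 = 12.6/0.9333 = 13.5 cmH2O·s/L.
C = Vt/(Pplat − PEEP) = 465.0 / (31.0 − 13) = 465.0/18.0 = 25.833 mL/cmH2O.
τ = R × C = 13.5 × 0.02583 L/cmH2O = 0.3487 s.
Fraction remaining = e^(−Te/τ) = e^(−0.27/0.3487) = 0.461.
Trapped volume = 465.0 × 0.461 = 214.37 mL.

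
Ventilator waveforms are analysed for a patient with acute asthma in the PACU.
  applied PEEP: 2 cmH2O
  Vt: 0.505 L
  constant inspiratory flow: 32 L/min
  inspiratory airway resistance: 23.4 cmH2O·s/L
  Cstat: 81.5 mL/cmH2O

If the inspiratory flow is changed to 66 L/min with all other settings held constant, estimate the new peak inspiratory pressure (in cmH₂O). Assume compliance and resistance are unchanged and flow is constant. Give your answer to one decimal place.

Flow: 32 L/min ÷ 60 = 0.5333 L/s.
New flow: 66 L/min ÷ 60 = 1.1 L/s.
PIP = Vt/C + R·V̇ + PEEP (constant-flow equation of motion).
Only the resistive term changes: ΔPIP = R × ΔV̇ = 23.4 × (1.1 − 0.5333) = 23.4 × 0.5667 = 13.261 cmH2O.
Original PIP = 505/81.5 + 23.4×0.5333 + 2 = 20.676 cmH2O; new PIP = 20.676 + (13.261) = 33.937 cmH2O.

33.9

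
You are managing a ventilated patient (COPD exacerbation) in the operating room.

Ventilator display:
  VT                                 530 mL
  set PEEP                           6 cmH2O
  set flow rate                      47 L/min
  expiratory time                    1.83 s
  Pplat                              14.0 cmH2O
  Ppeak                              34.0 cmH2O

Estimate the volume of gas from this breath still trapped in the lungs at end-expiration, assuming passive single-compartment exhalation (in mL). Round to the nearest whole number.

180

Flow: 47 L/min ÷ 60 = 0.7833 L/s.
R = (PIP − Pplat)/V̇ = (34.0 − 14.0) / 0.7833 = 20.0/0.7833 = 25.533 cmH2O·s/L.
C = Vt/(Pplat − PEEP) = 530.0 / (14.0 − 6) = 530.0/8.0 = 66.25 mL/cmH2O.
τ = R × C = 25.533 × 0.06625 L/cmH2O = 1.692 s.
Fraction remaining = e^(−Te/τ) = e^(−1.83/1.692) = 0.3391.
Trapped volume = 530.0 × 0.3391 = 179.72 mL.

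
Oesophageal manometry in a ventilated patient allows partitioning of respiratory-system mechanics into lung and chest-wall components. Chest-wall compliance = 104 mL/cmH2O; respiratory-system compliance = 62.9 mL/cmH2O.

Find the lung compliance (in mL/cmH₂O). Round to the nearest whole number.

1/CL = 1/Crs − 1/Ccw.
1/CL = 1/62.9 − 1/104 = 0.006283.
CL = 159.16 mL/cmH2O.

159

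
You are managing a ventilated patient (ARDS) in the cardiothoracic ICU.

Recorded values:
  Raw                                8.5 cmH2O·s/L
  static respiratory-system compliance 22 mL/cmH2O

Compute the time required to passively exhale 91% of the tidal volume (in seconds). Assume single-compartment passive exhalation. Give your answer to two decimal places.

τ = R × C = 8.5 × 22 mL/cmH2O = 8.5 × 0.022 L/cmH2O = 0.187 s.
Exhaled fraction f = 1 − e^(−t/τ) → t = −τ·ln(1 − f) = −0.187·ln(0.09) = 0.4503 s.

0.45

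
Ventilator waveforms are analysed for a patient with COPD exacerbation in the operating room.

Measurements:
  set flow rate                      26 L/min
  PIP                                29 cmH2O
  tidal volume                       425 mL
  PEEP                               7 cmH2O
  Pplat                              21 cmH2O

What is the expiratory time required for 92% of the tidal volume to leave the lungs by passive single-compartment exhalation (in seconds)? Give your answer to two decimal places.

1.42

Flow: 26 L/min ÷ 60 = 0.4333 L/s.
R = (PIP − Pplat)/V̇ = (29 − 21) / 0.4333 = 8.0/0.4333 = 18.463 cmH2O·s/L.
C = Vt/(Pplat − PEEP) = 425.0 / (21 − 7) = 425.0/14.0 = 30.357 mL/cmH2O.
τ = R × C = 18.463 × 0.03036 L/cmH2O = 0.5605 s.
t = −τ·ln(1 − 0.92) = −0.5605·ln(0.08) = 1.416 s.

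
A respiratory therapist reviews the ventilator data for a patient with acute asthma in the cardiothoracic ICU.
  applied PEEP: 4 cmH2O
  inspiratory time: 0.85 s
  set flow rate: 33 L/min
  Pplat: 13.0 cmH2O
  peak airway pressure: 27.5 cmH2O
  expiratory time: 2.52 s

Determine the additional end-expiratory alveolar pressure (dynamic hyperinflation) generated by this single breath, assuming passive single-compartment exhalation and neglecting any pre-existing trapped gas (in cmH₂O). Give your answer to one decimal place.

Flow: 33 L/min ÷ 60 = 0.55 L/s.
Vt = flow × Ti = 0.55 L/s × 0.85 s × 1000 mL/L = 467.5 mL.
R = (PIP − Pplat)/V̇ = (27.5 − 13.0) / 0.55 = 14.5/0.55 = 26.364 cmH2O·s/L.
C = Vt/(Pplat − PEEP) = 467.5 / (13.0 − 4) = 467.5/9.0 = 51.944 mL/cmH2O.
τ = R × C = 26.364 × 0.05194 L/cmH2O = 1.369 s.
Fraction remaining = e^(−Te/τ) = e^(−2.52/1.369) = 0.1587; trapped volume = 467.5 × 0.1587 = 74.192 mL.
Additional alveolar pressure from trapping ≈ V_trapped / C = 74.192 / 51.944 = 1.428 cmH2O.

1.4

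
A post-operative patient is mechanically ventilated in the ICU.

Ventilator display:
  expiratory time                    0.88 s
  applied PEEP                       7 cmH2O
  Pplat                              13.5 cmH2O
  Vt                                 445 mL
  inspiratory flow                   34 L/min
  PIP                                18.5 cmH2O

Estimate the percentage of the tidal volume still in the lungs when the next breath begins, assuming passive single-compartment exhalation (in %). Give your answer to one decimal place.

23.3

Flow: 34 L/min ÷ 60 = 0.5667 L/s.
R = (PIP − Pplat)/V̇ = (18.5 − 13.5) / 0.5667 = 5.0/0.5667 = 8.823 cmH2O·s/L.
C = Vt/(Pplat − PEEP) = 445.0 / (13.5 − 7) = 445.0/6.5 = 68.462 mL/cmH2O.
τ = R × C = 8.823 × 0.06846 L/cmH2O = 0.604 s.
Fraction remaining at end-expiration = e^(−Te/τ) = e^(−0.88/0.604) = 0.2329 → 23.29%.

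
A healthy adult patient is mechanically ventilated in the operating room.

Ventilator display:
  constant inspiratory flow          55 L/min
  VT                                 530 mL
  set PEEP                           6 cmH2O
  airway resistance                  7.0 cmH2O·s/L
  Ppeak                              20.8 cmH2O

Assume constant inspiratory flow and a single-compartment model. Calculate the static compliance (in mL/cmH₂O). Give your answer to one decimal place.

Flow: 55 L/min ÷ 60 = 0.9167 L/s.
Equation of motion (constant flow): PIP = Vt/C + R·V̇ + PEEP.
Vt/C = PIP − R·V̇ − PEEP = 20.8 − 7.0×0.9167 − 6 = 20.8 − 6.417 − 6 = 8.383 cmH2O.
C = Vt / 8.383 = 530 / 8.383 = 63.223 mL/cmH2O.

63.2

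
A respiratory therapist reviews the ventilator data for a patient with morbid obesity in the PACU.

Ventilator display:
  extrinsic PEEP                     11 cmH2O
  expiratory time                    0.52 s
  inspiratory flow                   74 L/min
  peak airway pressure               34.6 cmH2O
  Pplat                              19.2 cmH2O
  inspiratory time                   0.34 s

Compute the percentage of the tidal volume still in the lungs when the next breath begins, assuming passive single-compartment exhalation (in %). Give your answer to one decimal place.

44.3

Flow: 74 L/min ÷ 60 = 1.2333 L/s.
Vt = flow × Ti = 1.2333 L/s × 0.34 s × 1000 mL/L = 419.32 mL.
R = (PIP − Pplat)/V̇ = (34.6 − 19.2) / 1.2333 = 15.4/1.2333 = 12.487 cmH2O·s/L.
C = Vt/(Pplat − PEEP) = 419.32 / (19.2 − 11) = 419.32/8.2 = 51.137 mL/cmH2O.
τ = R × C = 12.487 × 0.05114 L/cmH2O = 0.6386 s.
Fraction remaining at end-expiration = e^(−Te/τ) = e^(−0.52/0.6386) = 0.443 → 44.3%.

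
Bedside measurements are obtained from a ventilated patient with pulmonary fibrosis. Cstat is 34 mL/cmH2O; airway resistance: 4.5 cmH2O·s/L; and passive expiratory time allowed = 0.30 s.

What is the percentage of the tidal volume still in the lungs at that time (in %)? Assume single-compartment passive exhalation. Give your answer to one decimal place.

τ = R × C = 4.5 × 34 mL/cmH2O = 4.5 × 0.034 L/cmH2O = 0.153 s.
Passive exhalation: V(t)/V₀ = e^(−t/τ) = e^(−0.30/0.153) = 0.1407.
Fraction remaining = 0.1407 → 14.07%.

14.1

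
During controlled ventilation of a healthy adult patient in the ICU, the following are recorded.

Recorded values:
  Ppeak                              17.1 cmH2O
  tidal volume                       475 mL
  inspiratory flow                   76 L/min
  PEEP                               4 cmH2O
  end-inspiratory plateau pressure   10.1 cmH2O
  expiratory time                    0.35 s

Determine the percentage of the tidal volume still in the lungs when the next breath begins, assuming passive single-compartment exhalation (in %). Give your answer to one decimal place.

44.3

Flow: 76 L/min ÷ 60 = 1.2667 L/s.
R = (PIP − Pplat)/V̇ = (17.1 − 10.1) / 1.2667 = 7.0/1.2667 = 5.526 cmH2O·s/L.
C = Vt/(Pplat − PEEP) = 475.0 / (10.1 − 4) = 475.0/6.1 = 77.869 mL/cmH2O.
τ = R × C = 5.526 × 0.07787 L/cmH2O = 0.4303 s.
Fraction remaining at end-expiration = e^(−Te/τ) = e^(−0.35/0.4303) = 0.4434 → 44.34%.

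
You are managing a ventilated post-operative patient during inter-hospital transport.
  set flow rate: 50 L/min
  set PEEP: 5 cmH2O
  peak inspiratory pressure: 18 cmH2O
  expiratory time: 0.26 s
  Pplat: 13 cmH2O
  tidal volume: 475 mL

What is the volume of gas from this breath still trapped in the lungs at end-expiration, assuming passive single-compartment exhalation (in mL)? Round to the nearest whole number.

Flow: 50 L/min ÷ 60 = 0.8333 L/s.
R = (PIP − Pplat)/V̇ = (18 − 13) / 0.8333 = 5.0/0.8333 = 6.0 cmH2O·s/L.
C = Vt/(Pplat − PEEP) = 475.0 / (13 − 5) = 475.0/8.0 = 59.375 mL/cmH2O.
τ = R × C = 6.0 × 0.05938 L/cmH2O = 0.3563 s.
Fraction remaining = e^(−Te/τ) = e^(−0.26/0.3563) = 0.482.
Trapped volume = 475.0 × 0.482 = 228.95 mL.

229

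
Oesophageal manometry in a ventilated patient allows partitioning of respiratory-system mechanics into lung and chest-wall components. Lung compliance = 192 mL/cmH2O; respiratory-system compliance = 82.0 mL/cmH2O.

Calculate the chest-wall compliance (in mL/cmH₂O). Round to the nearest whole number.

1/Ccw = 1/Crs − 1/CL.
1/Ccw = 1/82.0 − 1/192 = 0.006987.
Ccw = 143.12 mL/cmH2O.

143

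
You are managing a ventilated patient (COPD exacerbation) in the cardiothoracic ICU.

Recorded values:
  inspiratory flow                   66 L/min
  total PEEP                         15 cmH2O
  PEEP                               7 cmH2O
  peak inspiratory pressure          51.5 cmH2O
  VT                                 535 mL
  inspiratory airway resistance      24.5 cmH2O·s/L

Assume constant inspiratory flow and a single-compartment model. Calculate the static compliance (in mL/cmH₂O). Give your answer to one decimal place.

56.0

Flow: 66 L/min ÷ 60 = 1.1 L/s.
Total PEEP = 15 cmH2O (set 7 + intrinsic 8); this is the baseline alveolar pressure.
Equation of motion (constant flow): PIP = Vt/C + R·V̇ + PEEP.
Vt/C = PIP − R·V̇ − PEEP = 51.5 − 24.5×1.1 − 15 = 51.5 − 26.95 − 15 = 9.55 cmH2O.
C = Vt / 9.55 = 535 / 9.55 = 56.021 mL/cmH2O.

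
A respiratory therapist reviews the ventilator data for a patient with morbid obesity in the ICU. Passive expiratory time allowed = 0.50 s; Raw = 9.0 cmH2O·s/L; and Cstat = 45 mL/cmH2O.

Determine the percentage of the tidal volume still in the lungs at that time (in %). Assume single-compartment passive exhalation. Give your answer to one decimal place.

τ = R × C = 9.0 × 45 mL/cmH2O = 9.0 × 0.045 L/cmH2O = 0.405 s.
Passive exhalation: V(t)/V₀ = e^(−t/τ) = e^(−0.50/0.405) = 0.291.
Fraction remaining = 0.291 → 29.1%.

29.1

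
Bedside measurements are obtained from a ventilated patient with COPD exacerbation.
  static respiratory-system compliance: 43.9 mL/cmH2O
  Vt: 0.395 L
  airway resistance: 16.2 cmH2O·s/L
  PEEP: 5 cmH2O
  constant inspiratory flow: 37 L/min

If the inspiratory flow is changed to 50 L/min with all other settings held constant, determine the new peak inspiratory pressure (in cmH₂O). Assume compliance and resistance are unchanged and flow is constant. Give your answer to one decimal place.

27.5

Flow: 37 L/min ÷ 60 = 0.6167 L/s.
New flow: 50 L/min ÷ 60 = 0.8333 L/s.
PIP = Vt/C + R·V̇ + PEEP (constant-flow equation of motion).
Only the resistive term changes: ΔPIP = R × ΔV̇ = 16.2 × (0.8333 − 0.6167) = 16.2 × 0.2166 = 3.509 cmH2O.
Original PIP = 395/43.9 + 16.2×0.6167 + 5 = 23.988 cmH2O; new PIP = 23.988 + (3.509) = 27.497 cmH2O.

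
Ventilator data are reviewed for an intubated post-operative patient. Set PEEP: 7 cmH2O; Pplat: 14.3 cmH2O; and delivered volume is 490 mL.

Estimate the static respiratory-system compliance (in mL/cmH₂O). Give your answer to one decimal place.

67.1

Cstat = Vt / (Pplat − PEEP) = 490 / (14.3 − 7) = 490 / 7.3 = 67.123 mL/cmH2O.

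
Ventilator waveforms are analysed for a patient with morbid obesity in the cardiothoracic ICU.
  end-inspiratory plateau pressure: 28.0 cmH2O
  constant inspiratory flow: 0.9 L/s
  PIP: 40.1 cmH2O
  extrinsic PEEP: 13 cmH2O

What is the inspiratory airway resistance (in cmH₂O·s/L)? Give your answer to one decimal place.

Raw = (PIP − Pplat) / flow = (40.1 − 28.0) / 0.9 = 12.1 / 0.9 = 13.444 cmH2O·s/L.

13.4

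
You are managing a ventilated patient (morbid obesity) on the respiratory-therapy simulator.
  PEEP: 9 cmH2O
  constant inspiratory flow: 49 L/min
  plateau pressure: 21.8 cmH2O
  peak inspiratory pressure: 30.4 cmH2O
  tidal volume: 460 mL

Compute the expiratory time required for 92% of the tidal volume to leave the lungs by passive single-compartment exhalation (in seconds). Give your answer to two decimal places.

0.96

Flow: 49 L/min ÷ 60 = 0.8167 L/s.
R = (PIP − Pplat)/V̇ = (30.4 − 21.8) / 0.8167 = 8.6/0.8167 = 10.53 cmH2O·s/L.
C = Vt/(Pplat − PEEP) = 460.0 / (21.8 − 9) = 460.0/12.8 = 35.938 mL/cmH2O.
τ = R × C = 10.53 × 0.03594 L/cmH2O = 0.3784 s.
t = −τ·ln(1 − 0.92) = −0.3784·ln(0.08) = 0.9557 s.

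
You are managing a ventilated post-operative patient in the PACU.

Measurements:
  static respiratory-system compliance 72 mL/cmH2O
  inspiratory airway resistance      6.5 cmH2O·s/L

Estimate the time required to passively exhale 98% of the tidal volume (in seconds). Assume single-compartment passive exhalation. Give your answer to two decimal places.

1.83

τ = R × C = 6.5 × 72 mL/cmH2O = 6.5 × 0.072 L/cmH2O = 0.468 s.
Exhaled fraction f = 1 − e^(−t/τ) → t = −τ·ln(1 − f) = −0.468·ln(0.02) = 1.831 s.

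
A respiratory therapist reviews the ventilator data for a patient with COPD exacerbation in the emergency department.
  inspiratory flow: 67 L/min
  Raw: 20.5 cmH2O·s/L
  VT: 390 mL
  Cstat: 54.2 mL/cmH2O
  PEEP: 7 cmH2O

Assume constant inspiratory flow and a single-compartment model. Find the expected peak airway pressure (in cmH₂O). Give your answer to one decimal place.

Flow: 67 L/min ÷ 60 = 1.1167 L/s.
Equation of motion (constant flow): PIP = Vt/C + R·V̇ + PEEP.
PIP = 390/54.2 + 20.5×1.1167 + 7 = 7.196 + 22.892 + 7 = 37.088 cmH2O.

37.1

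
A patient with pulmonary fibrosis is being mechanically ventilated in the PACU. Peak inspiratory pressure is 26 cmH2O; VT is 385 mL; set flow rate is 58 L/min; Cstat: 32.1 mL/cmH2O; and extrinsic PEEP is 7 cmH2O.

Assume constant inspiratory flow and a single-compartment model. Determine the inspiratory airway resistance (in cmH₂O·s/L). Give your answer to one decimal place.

7.2

Flow: 58 L/min ÷ 60 = 0.9667 L/s.
Equation of motion (constant flow): PIP = Vt/C + R·V̇ + PEEP.
R·V̇ = PIP − Vt/C − PEEP = 26 − 385/32.1 − 7 = 26 − 11.994 − 7 = 7.006 cmH2O.
R = 7.006 / 0.9667 = 7.247 cmH2O·s/L.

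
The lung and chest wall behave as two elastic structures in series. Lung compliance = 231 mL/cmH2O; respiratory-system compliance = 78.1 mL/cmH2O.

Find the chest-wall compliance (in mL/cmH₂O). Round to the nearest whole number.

118

1/Ccw = 1/Crs − 1/CL.
1/Ccw = 1/78.1 − 1/231 = 0.008475.
Ccw = 117.99 mL/cmH2O.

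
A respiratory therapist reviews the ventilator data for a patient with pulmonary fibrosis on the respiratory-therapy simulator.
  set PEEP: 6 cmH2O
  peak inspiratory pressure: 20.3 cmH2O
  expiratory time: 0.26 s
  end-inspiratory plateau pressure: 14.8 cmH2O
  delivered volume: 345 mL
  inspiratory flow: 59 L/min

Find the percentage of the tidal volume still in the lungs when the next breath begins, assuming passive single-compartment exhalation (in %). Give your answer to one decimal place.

Flow: 59 L/min ÷ 60 = 0.9833 L/s.
R = (PIP − Pplat)/V̇ = (20.3 − 14.8) / 0.9833 = 5.5/0.9833 = 5.593 cmH2O·s/L.
C = Vt/(Pplat − PEEP) = 345.0 / (14.8 − 6) = 345.0/8.8 = 39.205 mL/cmH2O.
τ = R × C = 5.593 × 0.03921 L/cmH2O = 0.2193 s.
Fraction remaining at end-expiration = e^(−Te/τ) = e^(−0.26/0.2193) = 0.3056 → 30.56%.

30.6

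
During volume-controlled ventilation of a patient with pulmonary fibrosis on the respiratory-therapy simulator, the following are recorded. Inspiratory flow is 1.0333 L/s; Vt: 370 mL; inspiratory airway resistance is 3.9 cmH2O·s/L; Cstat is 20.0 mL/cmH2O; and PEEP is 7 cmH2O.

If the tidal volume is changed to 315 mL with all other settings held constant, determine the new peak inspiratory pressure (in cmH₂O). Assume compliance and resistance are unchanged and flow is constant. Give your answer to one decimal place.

26.8

PIP = Vt/C + R·V̇ + PEEP (constant-flow equation of motion).
Only the elastic term changes: ΔPIP = ΔVt / C = (315 − 370) / 20.0 = -2.75 cmH2O.
Original PIP = 370/20.0 + 3.9×1.0333 + 7 = 29.53 cmH2O; new PIP = 29.53 + (-2.75) = 26.78 cmH2O.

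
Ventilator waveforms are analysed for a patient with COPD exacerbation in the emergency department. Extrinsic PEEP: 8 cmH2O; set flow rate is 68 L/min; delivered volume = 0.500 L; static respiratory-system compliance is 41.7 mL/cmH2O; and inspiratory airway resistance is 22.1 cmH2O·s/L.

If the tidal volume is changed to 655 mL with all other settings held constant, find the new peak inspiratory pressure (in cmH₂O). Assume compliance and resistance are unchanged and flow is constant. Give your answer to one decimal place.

Flow: 68 L/min ÷ 60 = 1.1333 L/s.
PIP = Vt/C + R·V̇ + PEEP (constant-flow equation of motion).
Only the elastic term changes: ΔPIP = ΔVt / C = (655 − 500) / 41.7 = 3.717 cmH2O.
Original PIP = 500/41.7 + 22.1×1.1333 + 8 = 45.036 cmH2O; new PIP = 45.036 + (3.717) = 48.753 cmH2O.

48.8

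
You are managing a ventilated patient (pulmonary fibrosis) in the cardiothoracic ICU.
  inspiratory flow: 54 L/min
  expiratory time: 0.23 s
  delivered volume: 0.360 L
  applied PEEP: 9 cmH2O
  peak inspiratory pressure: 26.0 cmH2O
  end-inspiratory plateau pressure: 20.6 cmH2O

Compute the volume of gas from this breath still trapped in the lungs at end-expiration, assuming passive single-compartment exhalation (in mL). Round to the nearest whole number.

105

Flow: 54 L/min ÷ 60 = 0.9 L/s.
R = (PIP − Pplat)/V̇ = (26.0 − 20.6) / 0.9 = 5.4/0.9 = 6.0 cmH2O·s/L.
C = Vt/(Pplat − PEEP) = 360.0 / (20.6 − 9) = 360.0/11.6 = 31.034 mL/cmH2O.
τ = R × C = 6.0 × 0.03103 L/cmH2O = 0.1862 s.
Fraction remaining = e^(−Te/τ) = e^(−0.23/0.1862) = 0.2908.
Trapped volume = 360.0 × 0.2908 = 104.69 mL.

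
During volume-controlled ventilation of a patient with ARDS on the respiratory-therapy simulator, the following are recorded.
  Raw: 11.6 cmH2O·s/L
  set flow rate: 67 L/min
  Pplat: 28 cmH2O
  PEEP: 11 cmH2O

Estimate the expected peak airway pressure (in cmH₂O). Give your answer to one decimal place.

41.0

Flow: 67 L/min ÷ 60 = 1.1167 L/s.
PIP = Pplat + Raw × flow = 28 + 11.6 × 1.1167 = 28 + 12.954 = 40.954 cmH2O.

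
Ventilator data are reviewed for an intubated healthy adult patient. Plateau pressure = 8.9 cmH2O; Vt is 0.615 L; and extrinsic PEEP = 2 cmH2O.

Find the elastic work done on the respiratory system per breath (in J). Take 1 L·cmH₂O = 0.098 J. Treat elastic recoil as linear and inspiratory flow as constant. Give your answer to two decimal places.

0.21

Elastic work ≈ ½ × (Pplat − PEEP) × Vt = 0.5 × (8.9 − 2) × 0.615 L = 0.5 × 6.9 × 0.615 = 2.122 L·cmH2O.
× 0.098 J/(L·cmH2O) → 0.208 J.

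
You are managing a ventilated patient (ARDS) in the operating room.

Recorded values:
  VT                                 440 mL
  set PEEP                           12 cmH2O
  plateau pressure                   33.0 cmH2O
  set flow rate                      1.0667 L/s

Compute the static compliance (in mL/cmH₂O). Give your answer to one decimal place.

21.0

Cstat = Vt / (Pplat − PEEP) = 440 / (33.0 − 12) = 440 / 21.0 = 20.952 mL/cmH2O.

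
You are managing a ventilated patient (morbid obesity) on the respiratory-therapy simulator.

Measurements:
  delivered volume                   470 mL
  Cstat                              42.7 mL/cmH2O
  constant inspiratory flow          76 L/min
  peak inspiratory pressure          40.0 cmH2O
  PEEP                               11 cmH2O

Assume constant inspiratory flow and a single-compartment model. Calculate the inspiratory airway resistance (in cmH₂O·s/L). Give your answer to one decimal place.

14.2

Flow: 76 L/min ÷ 60 = 1.2667 L/s.
Equation of motion (constant flow): PIP = Vt/C + R·V̇ + PEEP.
R·V̇ = PIP − Vt/C − PEEP = 40.0 − 470/42.7 − 11 = 40.0 − 11.007 − 11 = 17.993 cmH2O.
R = 17.993 / 1.2667 = 14.205 cmH2O·s/L.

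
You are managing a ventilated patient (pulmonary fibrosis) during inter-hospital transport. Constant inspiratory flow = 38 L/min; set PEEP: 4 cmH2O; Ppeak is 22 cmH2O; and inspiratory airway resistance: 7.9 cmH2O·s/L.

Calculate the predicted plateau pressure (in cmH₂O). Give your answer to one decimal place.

17.0

Flow: 38 L/min ÷ 60 = 0.6333 L/s.
Pplat = PIP − Raw × flow = 22 − 7.9 × 0.6333 = 22 − 5.003 = 16.997 cmH2O.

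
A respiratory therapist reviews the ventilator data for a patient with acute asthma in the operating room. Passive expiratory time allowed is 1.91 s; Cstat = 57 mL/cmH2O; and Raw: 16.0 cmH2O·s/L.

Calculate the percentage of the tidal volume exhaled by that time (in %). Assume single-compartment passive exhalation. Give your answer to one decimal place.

87.7

τ = R × C = 16.0 × 57 mL/cmH2O = 16.0 × 0.057 L/cmH2O = 0.912 s.
Passive exhalation: V(t)/V₀ = e^(−t/τ) = e^(−1.91/0.912) = 0.1232.
Fraction exhaled = 1 − 0.1232 = 0.8768 → 87.68%.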